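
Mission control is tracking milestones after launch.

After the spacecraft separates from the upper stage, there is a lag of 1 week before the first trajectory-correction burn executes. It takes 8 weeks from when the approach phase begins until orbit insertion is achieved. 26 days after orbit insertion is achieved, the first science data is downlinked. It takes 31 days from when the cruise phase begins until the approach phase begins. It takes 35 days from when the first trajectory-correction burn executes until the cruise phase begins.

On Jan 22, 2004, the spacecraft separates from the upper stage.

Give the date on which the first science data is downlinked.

Jun 25, 2004

The spacecraft separates from the upper stage: Jan 22, 2004.
The first trajectory-correction burn executes: Jan 22, 2004 + 1 week = Jan 29, 2004.
The cruise phase begins: Jan 29, 2004 + 35 days = Mar 4, 2004.
The approach phase begins: Mar 4, 2004 + 31 days = Apr 4, 2004.
Orbit insertion is achieved: Apr 4, 2004 + 8 weeks = May 30, 2004.
The first science data is downlinked: May 30, 2004 + 26 days = Jun 25, 2004.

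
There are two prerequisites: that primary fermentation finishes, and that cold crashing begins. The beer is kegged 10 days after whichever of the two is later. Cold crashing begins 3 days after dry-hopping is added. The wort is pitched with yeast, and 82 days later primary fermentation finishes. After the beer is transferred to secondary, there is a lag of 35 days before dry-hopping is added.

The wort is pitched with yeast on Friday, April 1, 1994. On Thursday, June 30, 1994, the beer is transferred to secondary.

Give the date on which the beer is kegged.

Wednesday, August 17, 1994

The wort is pitched with yeast: Apr 1, 1994.
Primary fermentation finishes: Apr 1, 1994 + 82 days = Jun 22, 1994.
The beer is transferred to secondary: Jun 30, 1994.
Dry-hopping is added: Jun 30, 1994 + 35 days = Aug 4, 1994.
Cold crashing begins: Aug 4, 1994 + 3 days = Aug 7, 1994.
Both prerequisites met — primary fermentation finishes (Jun 22, 1994), cold crashing begins (Aug 7, 1994); the later is Aug 7, 1994.
The beer is kegged: Aug 7, 1994 + 10 days = Aug 17, 1994.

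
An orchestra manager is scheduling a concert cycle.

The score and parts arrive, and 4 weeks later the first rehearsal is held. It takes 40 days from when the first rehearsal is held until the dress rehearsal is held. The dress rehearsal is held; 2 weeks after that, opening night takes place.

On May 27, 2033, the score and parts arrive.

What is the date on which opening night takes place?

The score and parts arrive: May 27, 2033.
The first rehearsal is held: May 27, 2033 + 4 weeks = Jun 24, 2033.
The dress rehearsal is held: Jun 24, 2033 + 40 days = Aug 3, 2033.
Opening night takes place: Aug 3, 2033 + 2 weeks = Aug 17, 2033.

August 17, 2033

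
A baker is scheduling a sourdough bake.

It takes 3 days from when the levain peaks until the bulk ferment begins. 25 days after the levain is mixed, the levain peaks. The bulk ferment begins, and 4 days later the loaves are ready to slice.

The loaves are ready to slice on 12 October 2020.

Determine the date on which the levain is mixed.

The loaves are ready to slice: Oct 12, 2020.
The bulk ferment begins: Oct 12, 2020 − 4 days = Oct 8, 2020.
The levain peaks: Oct 8, 2020 − 3 days = Oct 5, 2020.
The levain is mixed: Oct 5, 2020 − 25 days = Sep 10, 2020.

10 September 2020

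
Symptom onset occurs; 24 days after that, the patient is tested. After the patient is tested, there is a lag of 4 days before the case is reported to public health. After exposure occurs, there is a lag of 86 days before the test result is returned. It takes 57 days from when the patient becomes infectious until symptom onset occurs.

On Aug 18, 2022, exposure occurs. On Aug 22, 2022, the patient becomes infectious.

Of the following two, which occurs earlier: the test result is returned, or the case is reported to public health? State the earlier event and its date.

The test result is returned — Nov 12, 2022

Exposure occurs: Aug 18, 2022.
The test result is returned: Aug 18, 2022 + 86 days = Nov 12, 2022.
The patient becomes infectious: Aug 22, 2022.
Symptom onset occurs: Aug 22, 2022 + 57 days = Oct 18, 2022.
The patient is tested: Oct 18, 2022 + 24 days = Nov 11, 2022.
The case is reported to public health: Nov 11, 2022 + 4 days = Nov 15, 2022.
Comparing: the test result is returned on Nov 12, 2022 vs the case is reported to public health on Nov 15, 2022. Earlier: the test result is returned.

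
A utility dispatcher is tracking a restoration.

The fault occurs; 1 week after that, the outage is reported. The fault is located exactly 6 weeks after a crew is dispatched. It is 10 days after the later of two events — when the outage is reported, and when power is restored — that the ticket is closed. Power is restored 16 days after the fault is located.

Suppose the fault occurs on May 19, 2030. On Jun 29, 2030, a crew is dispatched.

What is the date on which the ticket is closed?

The fault occurs: May 19, 2030.
The outage is reported: May 19, 2030 + 1 week = May 26, 2030.
A crew is dispatched: Jun 29, 2030.
The fault is located: Jun 29, 2030 + 6 weeks = Aug 10, 2030.
Power is restored: Aug 10, 2030 + 16 days = Aug 26, 2030.
Both prerequisites met — the outage is reported (May 26, 2030), power is restored (Aug 26, 2030); the later is Aug 26, 2030.
The ticket is closed: Aug 26, 2030 + 10 days = Sep 5, 2030.

Sep 5, 2030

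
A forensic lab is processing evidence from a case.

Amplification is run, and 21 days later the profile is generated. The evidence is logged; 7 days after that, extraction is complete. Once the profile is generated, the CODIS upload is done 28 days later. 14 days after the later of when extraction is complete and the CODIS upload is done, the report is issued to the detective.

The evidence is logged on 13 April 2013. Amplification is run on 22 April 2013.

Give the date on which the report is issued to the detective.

The evidence is logged: Apr 13, 2013.
Extraction is complete: Apr 13, 2013 + 7 days = Apr 20, 2013.
Amplification is run: Apr 22, 2013.
The profile is generated: Apr 22, 2013 + 21 days = May 13, 2013.
The CODIS upload is done: May 13, 2013 + 28 days = Jun 10, 2013.
Both prerequisites met — extraction is complete (Apr 20, 2013), the CODIS upload is done (Jun 10, 2013); the later is Jun 10, 2013.
The report is issued to the detective: Jun 10, 2013 + 14 days = Jun 24, 2013.

24 June 2013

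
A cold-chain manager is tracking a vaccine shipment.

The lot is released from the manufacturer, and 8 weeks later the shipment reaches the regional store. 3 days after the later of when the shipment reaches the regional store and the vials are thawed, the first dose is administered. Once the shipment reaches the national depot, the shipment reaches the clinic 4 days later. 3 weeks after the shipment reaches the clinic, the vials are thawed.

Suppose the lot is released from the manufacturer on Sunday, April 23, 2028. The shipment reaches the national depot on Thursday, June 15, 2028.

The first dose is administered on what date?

Thursday, July 13, 2028

The lot is released from the manufacturer: Apr 23, 2028.
The shipment reaches the regional store: Apr 23, 2028 + 8 weeks = Jun 18, 2028.
The shipment reaches the national depot: Jun 15, 2028.
The shipment reaches the clinic: Jun 15, 2028 + 4 days = Jun 19, 2028.
The vials are thawed: Jun 19, 2028 + 3 weeks = Jul 10, 2028.
Both prerequisites met — the shipment reaches the regional store (Jun 18, 2028), the vials are thawed (Jul 10, 2028); the later is Jul 10, 2028.
The first dose is administered: Jul 10, 2028 + 3 days = Jul 13, 2028.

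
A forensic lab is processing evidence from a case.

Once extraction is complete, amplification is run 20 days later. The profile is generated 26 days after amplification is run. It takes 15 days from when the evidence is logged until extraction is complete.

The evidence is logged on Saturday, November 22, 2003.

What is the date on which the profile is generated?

The evidence is logged: Nov 22, 2003.
Extraction is complete: Nov 22, 2003 + 15 days = Dec 7, 2003.
Amplification is run: Dec 7, 2003 + 20 days = Dec 27, 2003.
The profile is generated: Dec 27, 2003 + 26 days = Jan 22, 2004.

Thursday, January 22, 2004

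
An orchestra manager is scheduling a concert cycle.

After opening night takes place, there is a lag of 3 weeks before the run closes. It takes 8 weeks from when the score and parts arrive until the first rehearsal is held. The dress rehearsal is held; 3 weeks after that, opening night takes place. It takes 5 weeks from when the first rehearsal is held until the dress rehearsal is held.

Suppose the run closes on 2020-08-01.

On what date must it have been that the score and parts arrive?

2020-03-21

The run closes: Aug 1, 2020.
Opening night takes place: Aug 1, 2020 − 3 weeks = Jul 11, 2020.
The dress rehearsal is held: Jul 11, 2020 − 3 weeks = Jun 20, 2020.
The first rehearsal is held: Jun 20, 2020 − 5 weeks = May 16, 2020.
The score and parts arrive: May 16, 2020 − 8 weeks = Mar 21, 2020.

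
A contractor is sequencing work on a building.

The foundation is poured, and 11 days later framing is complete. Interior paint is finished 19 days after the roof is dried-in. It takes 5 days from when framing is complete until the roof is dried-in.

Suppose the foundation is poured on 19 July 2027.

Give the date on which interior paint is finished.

23 August 2027

The foundation is poured: Jul 19, 2027.
Framing is complete: Jul 19, 2027 + 11 days = Jul 30, 2027.
The roof is dried-in: Jul 30, 2027 + 5 days = Aug 4, 2027.
Interior paint is finished: Aug 4, 2027 + 19 days = Aug 23, 2027.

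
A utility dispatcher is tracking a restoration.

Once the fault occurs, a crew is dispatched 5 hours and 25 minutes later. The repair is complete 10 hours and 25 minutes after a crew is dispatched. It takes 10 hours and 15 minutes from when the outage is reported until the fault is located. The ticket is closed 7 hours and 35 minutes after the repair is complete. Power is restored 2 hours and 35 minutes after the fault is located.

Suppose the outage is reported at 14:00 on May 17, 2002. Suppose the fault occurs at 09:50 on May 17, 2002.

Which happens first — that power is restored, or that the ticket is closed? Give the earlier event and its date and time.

The outage is reported: 14:00 May 17, 2002.
The fault is located: 14:00 May 17, 2002 + 10h15m = 00:15 May 18, 2002.
Power is restored: 00:15 May 18, 2002 + 2h35m = 02:50 May 18, 2002.
The fault occurs: 09:50 May 17, 2002.
A crew is dispatched: 09:50 May 17, 2002 + 5h25m = 15:15 May 17, 2002.
The repair is complete: 15:15 May 17, 2002 + 10h25m = 01:40 May 18, 2002.
The ticket is closed: 01:40 May 18, 2002 + 7h35m = 09:15 May 18, 2002.
Comparing: power is restored at 02:50 May 18, 2002 vs the ticket is closed at 09:15 May 18, 2002. Earlier: power is restored.

Power is restored — 02:50 on May 18, 2002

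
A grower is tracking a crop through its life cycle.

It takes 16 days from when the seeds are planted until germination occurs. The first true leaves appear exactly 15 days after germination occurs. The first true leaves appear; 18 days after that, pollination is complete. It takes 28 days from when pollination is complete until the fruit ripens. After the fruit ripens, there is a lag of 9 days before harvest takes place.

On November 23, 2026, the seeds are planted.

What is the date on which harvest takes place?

February 17, 2027

The seeds are planted: Nov 23, 2026.
Germination occurs: Nov 23, 2026 + 16 days = Dec 9, 2026.
The first true leaves appear: Dec 9, 2026 + 15 days = Dec 24, 2026.
Pollination is complete: Dec 24, 2026 + 18 days = Jan 11, 2027.
The fruit ripens: Jan 11, 2027 + 28 days = Feb 8, 2027.
Harvest takes place: Feb 8, 2027 + 9 days = Feb 17, 2027.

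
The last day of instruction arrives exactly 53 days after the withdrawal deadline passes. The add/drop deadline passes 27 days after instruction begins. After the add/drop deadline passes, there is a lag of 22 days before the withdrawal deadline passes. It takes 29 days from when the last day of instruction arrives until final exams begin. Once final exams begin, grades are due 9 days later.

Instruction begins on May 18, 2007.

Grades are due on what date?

October 5, 2007

Instruction begins: May 18, 2007.
The add/drop deadline passes: May 18, 2007 + 27 days = Jun 14, 2007.
The withdrawal deadline passes: Jun 14, 2007 + 22 days = Jul 6, 2007.
The last day of instruction arrives: Jul 6, 2007 + 53 days = Aug 28, 2007.
Final exams begin: Aug 28, 2007 + 29 days = Sep 26, 2007.
Grades are due: Sep 26, 2007 + 9 days = Oct 5, 2007.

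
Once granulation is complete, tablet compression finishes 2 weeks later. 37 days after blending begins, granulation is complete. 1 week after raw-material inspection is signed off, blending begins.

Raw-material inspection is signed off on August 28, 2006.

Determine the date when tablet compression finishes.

Raw-material inspection is signed off: Aug 28, 2006.
Blending begins: Aug 28, 2006 + 1 week = Sep 4, 2006.
Granulation is complete: Sep 4, 2006 + 37 days = Oct 11, 2006.
Tablet compression finishes: Oct 11, 2006 + 2 weeks = Oct 25, 2006.

October 25, 2006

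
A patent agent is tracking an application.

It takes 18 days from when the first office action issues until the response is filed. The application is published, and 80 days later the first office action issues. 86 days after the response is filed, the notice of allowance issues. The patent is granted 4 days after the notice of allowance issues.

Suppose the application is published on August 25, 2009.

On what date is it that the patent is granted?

March 1, 2010

The application is published: Aug 25, 2009.
The first office action issues: Aug 25, 2009 + 80 days = Nov 13, 2009.
The response is filed: Nov 13, 2009 + 18 days = Dec 1, 2009.
The notice of allowance issues: Dec 1, 2009 + 86 days = Feb 25, 2010.
The patent is granted: Feb 25, 2010 + 4 days = Mar 1, 2010.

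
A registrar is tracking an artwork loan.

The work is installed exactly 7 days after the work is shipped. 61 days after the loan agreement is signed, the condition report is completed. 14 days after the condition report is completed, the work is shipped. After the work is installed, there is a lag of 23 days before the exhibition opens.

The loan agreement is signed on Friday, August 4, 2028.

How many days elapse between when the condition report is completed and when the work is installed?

21 days

Causal path: the condition report is completed → the work is shipped → the work is installed.
Total delay along the path: 14 + 7 = 21 days.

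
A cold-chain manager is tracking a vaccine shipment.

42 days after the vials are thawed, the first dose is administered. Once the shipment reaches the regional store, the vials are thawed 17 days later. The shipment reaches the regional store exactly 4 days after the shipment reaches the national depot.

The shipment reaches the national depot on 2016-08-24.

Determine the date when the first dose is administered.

The shipment reaches the national depot: Aug 24, 2016.
The shipment reaches the regional store: Aug 24, 2016 + 4 days = Aug 28, 2016.
The vials are thawed: Aug 28, 2016 + 17 days = Sep 14, 2016.
The first dose is administered: Sep 14, 2016 + 42 days = Oct 26, 2016.

2016-10-26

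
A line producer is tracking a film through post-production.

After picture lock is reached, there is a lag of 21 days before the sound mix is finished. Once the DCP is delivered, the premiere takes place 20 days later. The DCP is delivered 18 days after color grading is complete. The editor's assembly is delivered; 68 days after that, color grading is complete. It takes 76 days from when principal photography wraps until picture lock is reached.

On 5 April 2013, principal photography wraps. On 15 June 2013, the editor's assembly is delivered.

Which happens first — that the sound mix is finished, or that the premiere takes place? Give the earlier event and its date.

The sound mix is finished — 11 July 2013

Principal photography wraps: Apr 5, 2013.
Picture lock is reached: Apr 5, 2013 + 76 days = Jun 20, 2013.
The sound mix is finished: Jun 20, 2013 + 21 days = Jul 11, 2013.
The editor's assembly is delivered: Jun 15, 2013.
Color grading is complete: Jun 15, 2013 + 68 days = Aug 22, 2013.
The DCP is delivered: Aug 22, 2013 + 18 days = Sep 9, 2013.
The premiere takes place: Sep 9, 2013 + 20 days = Sep 29, 2013.
Comparing: the sound mix is finished on Jul 11, 2013 vs the premiere takes place on Sep 29, 2013. Earlier: the sound mix is finished.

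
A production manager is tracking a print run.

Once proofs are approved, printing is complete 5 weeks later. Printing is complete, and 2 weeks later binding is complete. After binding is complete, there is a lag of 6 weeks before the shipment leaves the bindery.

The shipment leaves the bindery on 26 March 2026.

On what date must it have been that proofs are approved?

25 December 2025

The shipment leaves the bindery: Mar 26, 2026.
Binding is complete: Mar 26, 2026 − 6 weeks = Feb 12, 2026.
Printing is complete: Feb 12, 2026 − 2 weeks = Jan 29, 2026.
Proofs are approved: Jan 29, 2026 − 5 weeks = Dec 25, 2025.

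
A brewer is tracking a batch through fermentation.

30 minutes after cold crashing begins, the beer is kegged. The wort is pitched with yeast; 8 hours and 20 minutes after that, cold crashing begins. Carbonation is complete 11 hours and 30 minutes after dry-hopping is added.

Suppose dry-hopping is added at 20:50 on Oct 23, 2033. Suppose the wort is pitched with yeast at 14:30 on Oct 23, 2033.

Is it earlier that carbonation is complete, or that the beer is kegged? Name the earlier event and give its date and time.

The beer is kegged — 23:20 on Oct 23, 2033

Dry-hopping is added: 20:50 Oct 23, 2033.
Carbonation is complete: 20:50 Oct 23, 2033 + 11h30m = 08:20 Oct 24, 2033.
The wort is pitched with yeast: 14:30 Oct 23, 2033.
Cold crashing begins: 14:30 Oct 23, 2033 + 8h20m = 22:50 Oct 23, 2033.
The beer is kegged: 22:50 Oct 23, 2033 + 30m = 23:20 Oct 23, 2033.
Comparing: carbonation is complete at 08:20 Oct 24, 2033 vs the beer is kegged at 23:20 Oct 23, 2033. Earlier: the beer is kegged.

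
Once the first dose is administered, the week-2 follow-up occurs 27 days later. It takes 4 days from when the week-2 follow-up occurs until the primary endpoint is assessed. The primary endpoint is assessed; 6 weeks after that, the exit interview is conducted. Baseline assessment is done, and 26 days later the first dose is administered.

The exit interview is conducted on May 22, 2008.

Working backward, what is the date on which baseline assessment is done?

The exit interview is conducted: May 22, 2008.
The primary endpoint is assessed: May 22, 2008 − 6 weeks = Apr 10, 2008.
The week-2 follow-up occurs: Apr 10, 2008 − 4 days = Apr 6, 2008.
The first dose is administered: Apr 6, 2008 − 27 days = Mar 10, 2008.
Baseline assessment is done: Mar 10, 2008 − 26 days = Feb 13, 2008.

Feb 13, 2008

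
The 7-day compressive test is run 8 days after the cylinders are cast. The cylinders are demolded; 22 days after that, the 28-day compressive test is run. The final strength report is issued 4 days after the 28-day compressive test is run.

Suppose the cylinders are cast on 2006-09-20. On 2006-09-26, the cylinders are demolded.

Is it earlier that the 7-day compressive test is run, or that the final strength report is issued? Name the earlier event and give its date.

The 7-day compressive test is run — 2006-09-28

The cylinders are cast: Sep 20, 2006.
The 7-day compressive test is run: Sep 20, 2006 + 8 days = Sep 28, 2006.
The cylinders are demolded: Sep 26, 2006.
The 28-day compressive test is run: Sep 26, 2006 + 22 days = Oct 18, 2006.
The final strength report is issued: Oct 18, 2006 + 4 days = Oct 22, 2006.
Comparing: the 7-day compressive test is run on Sep 28, 2006 vs the final strength report is issued on Oct 22, 2006. Earlier: the 7-day compressive test is run.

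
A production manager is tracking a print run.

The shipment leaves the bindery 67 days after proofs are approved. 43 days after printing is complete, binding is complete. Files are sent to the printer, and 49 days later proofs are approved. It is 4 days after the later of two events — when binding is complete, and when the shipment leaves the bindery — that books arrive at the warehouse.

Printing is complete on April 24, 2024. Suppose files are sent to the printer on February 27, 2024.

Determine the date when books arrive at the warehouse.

Printing is complete: Apr 24, 2024.
Binding is complete: Apr 24, 2024 + 43 days = Jun 6, 2024.
Files are sent to the printer: Feb 27, 2024.
Proofs are approved: Feb 27, 2024 + 49 days = Apr 16, 2024.
The shipment leaves the bindery: Apr 16, 2024 + 67 days = Jun 22, 2024.
Both prerequisites met — binding is complete (Jun 6, 2024), the shipment leaves the bindery (Jun 22, 2024); the later is Jun 22, 2024.
Books arrive at the warehouse: Jun 22, 2024 + 4 days = Jun 26, 2024.

June 26, 2024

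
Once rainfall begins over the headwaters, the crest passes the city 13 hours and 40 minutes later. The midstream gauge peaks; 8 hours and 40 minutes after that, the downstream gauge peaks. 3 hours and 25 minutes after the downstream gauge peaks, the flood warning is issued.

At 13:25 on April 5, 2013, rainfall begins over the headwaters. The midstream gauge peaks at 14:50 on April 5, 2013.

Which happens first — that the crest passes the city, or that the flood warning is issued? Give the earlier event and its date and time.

The flood warning is issued — 02:55 on April 6, 2013

Rainfall begins over the headwaters: 13:25 Apr 5, 2013.
The crest passes the city: 13:25 Apr 5, 2013 + 13h40m = 03:05 Apr 6, 2013.
The midstream gauge peaks: 14:50 Apr 5, 2013.
The downstream gauge peaks: 14:50 Apr 5, 2013 + 8h40m = 23:30 Apr 5, 2013.
The flood warning is issued: 23:30 Apr 5, 2013 + 3h25m = 02:55 Apr 6, 2013.
Comparing: the crest passes the city at 03:05 Apr 6, 2013 vs the flood warning is issued at 02:55 Apr 6, 2013. Earlier: the flood warning is issued.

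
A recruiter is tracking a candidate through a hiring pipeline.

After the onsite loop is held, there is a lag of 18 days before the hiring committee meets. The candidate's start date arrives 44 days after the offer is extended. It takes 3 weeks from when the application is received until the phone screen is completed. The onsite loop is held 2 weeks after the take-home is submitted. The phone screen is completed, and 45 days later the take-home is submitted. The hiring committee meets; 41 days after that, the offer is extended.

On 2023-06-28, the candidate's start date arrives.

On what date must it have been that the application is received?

The candidate's start date arrives: Jun 28, 2023.
The offer is extended: Jun 28, 2023 − 44 days = May 15, 2023.
The hiring committee meets: May 15, 2023 − 41 days = Apr 4, 2023.
The onsite loop is held: Apr 4, 2023 − 18 days = Mar 17, 2023.
The take-home is submitted: Mar 17, 2023 − 2 weeks = Mar 3, 2023.
The phone screen is completed: Mar 3, 2023 − 45 days = Jan 17, 2023.
The application is received: Jan 17, 2023 − 3 weeks = Dec 27, 2022.

2022-12-27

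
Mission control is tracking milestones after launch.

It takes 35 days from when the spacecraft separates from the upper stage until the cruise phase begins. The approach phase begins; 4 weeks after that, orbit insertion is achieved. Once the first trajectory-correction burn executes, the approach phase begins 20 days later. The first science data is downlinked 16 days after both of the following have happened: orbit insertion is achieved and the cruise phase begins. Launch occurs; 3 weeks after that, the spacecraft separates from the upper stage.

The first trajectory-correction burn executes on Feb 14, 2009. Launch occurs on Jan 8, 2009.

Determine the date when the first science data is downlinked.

Apr 19, 2009

The first trajectory-correction burn executes: Feb 14, 2009.
The approach phase begins: Feb 14, 2009 + 20 days = Mar 6, 2009.
Orbit insertion is achieved: Mar 6, 2009 + 4 weeks = Apr 3, 2009.
Launch occurs: Jan 8, 2009.
The spacecraft separates from the upper stage: Jan 8, 2009 + 3 weeks = Jan 29, 2009.
The cruise phase begins: Jan 29, 2009 + 35 days = Mar 5, 2009.
Both prerequisites met — orbit insertion is achieved (Apr 3, 2009), the cruise phase begins (Mar 5, 2009); the later is Apr 3, 2009.
The first science data is downlinked: Apr 3, 2009 + 16 days = Apr 19, 2009.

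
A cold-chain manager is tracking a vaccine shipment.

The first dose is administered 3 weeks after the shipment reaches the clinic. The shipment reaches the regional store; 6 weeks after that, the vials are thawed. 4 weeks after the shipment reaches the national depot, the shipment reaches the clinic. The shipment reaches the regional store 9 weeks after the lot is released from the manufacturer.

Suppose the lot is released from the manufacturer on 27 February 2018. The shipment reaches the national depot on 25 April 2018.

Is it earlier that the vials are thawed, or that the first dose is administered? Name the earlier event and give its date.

The lot is released from the manufacturer: Feb 27, 2018.
The shipment reaches the regional store: Feb 27, 2018 + 9 weeks = May 1, 2018.
The vials are thawed: May 1, 2018 + 6 weeks = Jun 12, 2018.
The shipment reaches the national depot: Apr 25, 2018.
The shipment reaches the clinic: Apr 25, 2018 + 4 weeks = May 23, 2018.
The first dose is administered: May 23, 2018 + 3 weeks = Jun 13, 2018.
Comparing: the vials are thawed on Jun 12, 2018 vs the first dose is administered on Jun 13, 2018. Earlier: the vials are thawed.

The vials are thawed — 12 June 2018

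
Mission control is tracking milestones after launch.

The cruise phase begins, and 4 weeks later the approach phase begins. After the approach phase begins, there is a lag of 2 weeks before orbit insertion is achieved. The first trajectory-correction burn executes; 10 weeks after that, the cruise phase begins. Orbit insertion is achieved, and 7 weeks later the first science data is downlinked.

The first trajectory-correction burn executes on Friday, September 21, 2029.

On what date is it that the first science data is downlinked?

The first trajectory-correction burn executes: Sep 21, 2029.
The cruise phase begins: Sep 21, 2029 + 10 weeks = Nov 30, 2029.
The approach phase begins: Nov 30, 2029 + 4 weeks = Dec 28, 2029.
Orbit insertion is achieved: Dec 28, 2029 + 2 weeks = Jan 11, 2030.
The first science data is downlinked: Jan 11, 2030 + 7 weeks = Mar 1, 2030.

Friday, March 1, 2030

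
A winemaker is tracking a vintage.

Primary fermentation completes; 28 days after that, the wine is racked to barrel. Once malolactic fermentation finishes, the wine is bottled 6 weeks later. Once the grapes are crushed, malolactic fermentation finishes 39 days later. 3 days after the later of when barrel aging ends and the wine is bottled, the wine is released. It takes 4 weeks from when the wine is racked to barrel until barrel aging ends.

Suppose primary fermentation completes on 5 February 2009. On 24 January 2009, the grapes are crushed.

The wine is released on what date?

18 April 2009

Primary fermentation completes: Feb 5, 2009.
The wine is racked to barrel: Feb 5, 2009 + 28 days = Mar 5, 2009.
Barrel aging ends: Mar 5, 2009 + 4 weeks = Apr 2, 2009.
The grapes are crushed: Jan 24, 2009.
Malolactic fermentation finishes: Jan 24, 2009 + 39 days = Mar 4, 2009.
The wine is bottled: Mar 4, 2009 + 6 weeks = Apr 15, 2009.
Both prerequisites met — barrel aging ends (Apr 2, 2009), the wine is bottled (Apr 15, 2009); the later is Apr 15, 2009.
The wine is released: Apr 15, 2009 + 3 days = Apr 18, 2009.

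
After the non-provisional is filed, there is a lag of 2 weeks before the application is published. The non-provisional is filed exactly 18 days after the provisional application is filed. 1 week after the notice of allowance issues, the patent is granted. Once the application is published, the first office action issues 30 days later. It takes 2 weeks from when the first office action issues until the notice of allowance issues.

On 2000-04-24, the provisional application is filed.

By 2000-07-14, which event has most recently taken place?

The provisional application is filed: Apr 24, 2000.
The non-provisional is filed: Apr 24, 2000 + 18 days = May 12, 2000.
The application is published: May 12, 2000 + 2 weeks = May 26, 2000.
The first office action issues: May 26, 2000 + 30 days = Jun 25, 2000.
The notice of allowance issues: Jun 25, 2000 + 2 weeks = Jul 9, 2000.
The patent is granted: Jul 9, 2000 + 1 week = Jul 16, 2000.
Jul 14, 2000 falls between when the notice of allowance issues (Jul 9, 2000) and when the patent is granted (Jul 16, 2000).

The notice of allowance issues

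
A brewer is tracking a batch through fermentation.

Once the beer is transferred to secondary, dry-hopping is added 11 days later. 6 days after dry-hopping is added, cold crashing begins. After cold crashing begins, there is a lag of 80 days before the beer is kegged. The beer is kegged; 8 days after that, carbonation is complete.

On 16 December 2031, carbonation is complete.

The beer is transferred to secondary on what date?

Carbonation is complete: Dec 16, 2031.
The beer is kegged: Dec 16, 2031 − 8 days = Dec 8, 2031.
Cold crashing begins: Dec 8, 2031 − 80 days = Sep 19, 2031.
Dry-hopping is added: Sep 19, 2031 − 6 days = Sep 13, 2031.
The beer is transferred to secondary: Sep 13, 2031 − 11 days = Sep 2, 2031.

2 September 2031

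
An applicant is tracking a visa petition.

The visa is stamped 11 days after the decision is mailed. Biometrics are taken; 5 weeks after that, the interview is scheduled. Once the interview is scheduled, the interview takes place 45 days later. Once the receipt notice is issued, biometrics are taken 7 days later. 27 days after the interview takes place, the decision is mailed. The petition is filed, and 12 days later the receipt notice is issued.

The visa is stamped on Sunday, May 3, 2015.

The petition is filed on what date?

Wednesday, December 17, 2014

The visa is stamped: May 3, 2015.
The decision is mailed: May 3, 2015 − 11 days = Apr 22, 2015.
The interview takes place: Apr 22, 2015 − 27 days = Mar 26, 2015.
The interview is scheduled: Mar 26, 2015 − 45 days = Feb 9, 2015.
Biometrics are taken: Feb 9, 2015 − 5 weeks = Jan 5, 2015.
The receipt notice is issued: Jan 5, 2015 − 7 days = Dec 29, 2014.
The petition is filed: Dec 29, 2014 − 12 days = Dec 17, 2014.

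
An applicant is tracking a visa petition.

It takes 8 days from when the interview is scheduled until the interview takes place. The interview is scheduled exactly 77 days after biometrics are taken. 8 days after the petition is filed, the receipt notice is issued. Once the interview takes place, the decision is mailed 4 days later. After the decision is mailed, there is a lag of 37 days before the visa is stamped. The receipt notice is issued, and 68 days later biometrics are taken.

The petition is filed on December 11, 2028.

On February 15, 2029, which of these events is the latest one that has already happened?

The receipt notice is issued

The petition is filed: Dec 11, 2028.
The receipt notice is issued: Dec 11, 2028 + 8 days = Dec 19, 2028.
Biometrics are taken: Dec 19, 2028 + 68 days = Feb 25, 2029.
The interview is scheduled: Feb 25, 2029 + 77 days = May 13, 2029.
The interview takes place: May 13, 2029 + 8 days = May 21, 2029.
The decision is mailed: May 21, 2029 + 4 days = May 25, 2029.
The visa is stamped: May 25, 2029 + 37 days = Jul 1, 2029.
Feb 15, 2029 falls between when the receipt notice is issued (Dec 19, 2028) and when biometrics are taken (Feb 25, 2029).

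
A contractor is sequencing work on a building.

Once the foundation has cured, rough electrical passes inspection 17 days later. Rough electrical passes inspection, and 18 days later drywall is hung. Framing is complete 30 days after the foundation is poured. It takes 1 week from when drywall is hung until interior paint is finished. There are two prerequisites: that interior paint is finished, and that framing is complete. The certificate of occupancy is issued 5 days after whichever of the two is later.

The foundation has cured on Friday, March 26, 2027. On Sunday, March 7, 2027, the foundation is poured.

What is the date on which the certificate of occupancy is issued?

Wednesday, May 12, 2027

The foundation has cured: Mar 26, 2027.
Rough electrical passes inspection: Mar 26, 2027 + 17 days = Apr 12, 2027.
Drywall is hung: Apr 12, 2027 + 18 days = Apr 30, 2027.
Interior paint is finished: Apr 30, 2027 + 1 week = May 7, 2027.
The foundation is poured: Mar 7, 2027.
Framing is complete: Mar 7, 2027 + 30 days = Apr 6, 2027.
Both prerequisites met — interior paint is finished (May 7, 2027), framing is complete (Apr 6, 2027); the later is May 7, 2027.
The certificate of occupancy is issued: May 7, 2027 + 5 days = May 12, 2027.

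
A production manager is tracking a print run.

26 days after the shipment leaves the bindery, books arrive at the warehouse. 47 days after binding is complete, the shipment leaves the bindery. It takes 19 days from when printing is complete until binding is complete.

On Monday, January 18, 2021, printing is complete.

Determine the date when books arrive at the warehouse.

Tuesday, April 20, 2021

Printing is complete: Jan 18, 2021.
Binding is complete: Jan 18, 2021 + 19 days = Feb 6, 2021.
The shipment leaves the bindery: Feb 6, 2021 + 47 days = Mar 25, 2021.
Books arrive at the warehouse: Mar 25, 2021 + 26 days = Apr 20, 2021.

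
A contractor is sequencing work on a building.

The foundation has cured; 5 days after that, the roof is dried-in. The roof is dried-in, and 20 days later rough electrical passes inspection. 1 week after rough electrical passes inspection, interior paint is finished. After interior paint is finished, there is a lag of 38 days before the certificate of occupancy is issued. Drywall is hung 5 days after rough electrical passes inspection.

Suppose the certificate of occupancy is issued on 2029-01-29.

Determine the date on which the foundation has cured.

2028-11-20

The certificate of occupancy is issued: Jan 29, 2029.
Interior paint is finished: Jan 29, 2029 − 38 days = Dec 22, 2028.
Rough electrical passes inspection: Dec 22, 2028 − 1 week = Dec 15, 2028.
The roof is dried-in: Dec 15, 2028 − 20 days = Nov 25, 2028.
The foundation has cured: Nov 25, 2028 − 5 days = Nov 20, 2028.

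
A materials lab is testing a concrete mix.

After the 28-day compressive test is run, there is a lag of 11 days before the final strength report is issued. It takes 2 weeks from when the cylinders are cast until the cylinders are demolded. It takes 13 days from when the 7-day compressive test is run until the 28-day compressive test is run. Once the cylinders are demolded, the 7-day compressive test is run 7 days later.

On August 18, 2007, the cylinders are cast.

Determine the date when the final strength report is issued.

The cylinders are cast: Aug 18, 2007.
The cylinders are demolded: Aug 18, 2007 + 2 weeks = Sep 1, 2007.
The 7-day compressive test is run: Sep 1, 2007 + 7 days = Sep 8, 2007.
The 28-day compressive test is run: Sep 8, 2007 + 13 days = Sep 21, 2007.
The final strength report is issued: Sep 21, 2007 + 11 days = Oct 2, 2007.

October 2, 2007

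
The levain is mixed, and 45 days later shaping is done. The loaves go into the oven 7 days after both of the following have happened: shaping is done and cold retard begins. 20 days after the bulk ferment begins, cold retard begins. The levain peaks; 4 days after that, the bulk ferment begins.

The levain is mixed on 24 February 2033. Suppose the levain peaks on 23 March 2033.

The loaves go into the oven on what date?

The levain is mixed: Feb 24, 2033.
Shaping is done: Feb 24, 2033 + 45 days = Apr 10, 2033.
The levain peaks: Mar 23, 2033.
The bulk ferment begins: Mar 23, 2033 + 4 days = Mar 27, 2033.
Cold retard begins: Mar 27, 2033 + 20 days = Apr 16, 2033.
Both prerequisites met — shaping is done (Apr 10, 2033), cold retard begins (Apr 16, 2033); the later is Apr 16, 2033.
The loaves go into the oven: Apr 16, 2033 + 7 days = Apr 23, 2033.

23 April 2033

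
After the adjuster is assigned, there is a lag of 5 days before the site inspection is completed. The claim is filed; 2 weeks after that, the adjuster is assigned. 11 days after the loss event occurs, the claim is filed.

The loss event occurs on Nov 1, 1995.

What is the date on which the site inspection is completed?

Dec 1, 1995

The loss event occurs: Nov 1, 1995.
The claim is filed: Nov 1, 1995 + 11 days = Nov 12, 1995.
The adjuster is assigned: Nov 12, 1995 + 2 weeks = Nov 26, 1995.
The site inspection is completed: Nov 26, 1995 + 5 days = Dec 1, 1995.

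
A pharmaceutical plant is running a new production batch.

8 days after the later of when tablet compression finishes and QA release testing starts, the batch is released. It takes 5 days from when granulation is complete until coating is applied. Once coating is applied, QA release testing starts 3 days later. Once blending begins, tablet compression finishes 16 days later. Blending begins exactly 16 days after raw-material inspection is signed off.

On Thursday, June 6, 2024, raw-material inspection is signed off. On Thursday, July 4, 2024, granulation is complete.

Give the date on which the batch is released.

Raw-material inspection is signed off: Jun 6, 2024.
Blending begins: Jun 6, 2024 + 16 days = Jun 22, 2024.
Tablet compression finishes: Jun 22, 2024 + 16 days = Jul 8, 2024.
Granulation is complete: Jul 4, 2024.
Coating is applied: Jul 4, 2024 + 5 days = Jul 9, 2024.
QA release testing starts: Jul 9, 2024 + 3 days = Jul 12, 2024.
Both prerequisites met — tablet compression finishes (Jul 8, 2024), QA release testing starts (Jul 12, 2024); the later is Jul 12, 2024.
The batch is released: Jul 12, 2024 + 8 days = Jul 20, 2024.

Saturday, July 20, 2024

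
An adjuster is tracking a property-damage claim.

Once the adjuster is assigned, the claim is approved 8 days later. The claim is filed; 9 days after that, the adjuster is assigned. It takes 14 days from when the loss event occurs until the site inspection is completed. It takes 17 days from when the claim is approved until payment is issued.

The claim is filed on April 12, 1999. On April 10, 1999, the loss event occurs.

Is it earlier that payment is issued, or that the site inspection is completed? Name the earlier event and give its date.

The site inspection is completed — April 24, 1999

The claim is filed: Apr 12, 1999.
The adjuster is assigned: Apr 12, 1999 + 9 days = Apr 21, 1999.
The claim is approved: Apr 21, 1999 + 8 days = Apr 29, 1999.
Payment is issued: Apr 29, 1999 + 17 days = May 16, 1999.
The loss event occurs: Apr 10, 1999.
The site inspection is completed: Apr 10, 1999 + 14 days = Apr 24, 1999.
Comparing: payment is issued on May 16, 1999 vs the site inspection is completed on Apr 24, 1999. Earlier: the site inspection is completed.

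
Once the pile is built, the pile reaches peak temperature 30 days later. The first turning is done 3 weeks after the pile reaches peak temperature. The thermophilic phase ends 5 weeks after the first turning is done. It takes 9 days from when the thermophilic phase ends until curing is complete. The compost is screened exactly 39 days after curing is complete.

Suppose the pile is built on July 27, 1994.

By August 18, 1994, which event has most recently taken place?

The pile is built: Jul 27, 1994.
The pile reaches peak temperature: Jul 27, 1994 + 30 days = Aug 26, 1994.
The first turning is done: Aug 26, 1994 + 3 weeks = Sep 16, 1994.
The thermophilic phase ends: Sep 16, 1994 + 5 weeks = Oct 21, 1994.
Curing is complete: Oct 21, 1994 + 9 days = Oct 30, 1994.
The compost is screened: Oct 30, 1994 + 39 days = Dec 8, 1994.
Aug 18, 1994 falls between when the pile is built (Jul 27, 1994) and when the pile reaches peak temperature (Aug 26, 1994).

The pile is built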